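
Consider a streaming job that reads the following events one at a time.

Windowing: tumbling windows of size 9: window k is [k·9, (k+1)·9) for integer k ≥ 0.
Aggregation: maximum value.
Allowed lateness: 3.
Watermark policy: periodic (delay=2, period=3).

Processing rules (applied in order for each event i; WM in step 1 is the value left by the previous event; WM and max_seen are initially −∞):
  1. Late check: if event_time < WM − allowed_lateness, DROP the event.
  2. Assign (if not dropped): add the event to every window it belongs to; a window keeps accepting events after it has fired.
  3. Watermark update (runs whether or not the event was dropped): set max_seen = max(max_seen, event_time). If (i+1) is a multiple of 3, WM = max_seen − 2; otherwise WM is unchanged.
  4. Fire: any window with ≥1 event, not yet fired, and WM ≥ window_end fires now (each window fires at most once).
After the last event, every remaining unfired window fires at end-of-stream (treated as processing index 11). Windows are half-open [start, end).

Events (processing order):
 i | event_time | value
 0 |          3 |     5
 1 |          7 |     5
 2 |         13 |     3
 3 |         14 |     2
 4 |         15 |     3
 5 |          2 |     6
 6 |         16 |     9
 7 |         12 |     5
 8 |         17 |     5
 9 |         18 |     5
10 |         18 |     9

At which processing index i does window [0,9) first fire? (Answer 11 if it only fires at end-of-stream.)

i=0 t=3 v=5: → [0,9); WM=−∞
i=1 t=7 v=5: → [0,9); WM=−∞
i=2 t=13 v=3: → [9,18); WM=11; [0,9) fires=5
i=3 t=14 v=2: → [9,18); WM=11
i=4 t=15 v=3: → [9,18); WM=11
i=5 t=2 v=6: DROP (t<11-3); WM=13
i=6 t=16 v=9: → [9,18); WM=13
i=7 t=12 v=5: → [9,18); WM=13
i=8 t=17 v=5: → [9,18); WM=15
i=9 t=18 v=5: → [18,27); WM=15
i=10 t=18 v=9: → [18,27); WM=15

2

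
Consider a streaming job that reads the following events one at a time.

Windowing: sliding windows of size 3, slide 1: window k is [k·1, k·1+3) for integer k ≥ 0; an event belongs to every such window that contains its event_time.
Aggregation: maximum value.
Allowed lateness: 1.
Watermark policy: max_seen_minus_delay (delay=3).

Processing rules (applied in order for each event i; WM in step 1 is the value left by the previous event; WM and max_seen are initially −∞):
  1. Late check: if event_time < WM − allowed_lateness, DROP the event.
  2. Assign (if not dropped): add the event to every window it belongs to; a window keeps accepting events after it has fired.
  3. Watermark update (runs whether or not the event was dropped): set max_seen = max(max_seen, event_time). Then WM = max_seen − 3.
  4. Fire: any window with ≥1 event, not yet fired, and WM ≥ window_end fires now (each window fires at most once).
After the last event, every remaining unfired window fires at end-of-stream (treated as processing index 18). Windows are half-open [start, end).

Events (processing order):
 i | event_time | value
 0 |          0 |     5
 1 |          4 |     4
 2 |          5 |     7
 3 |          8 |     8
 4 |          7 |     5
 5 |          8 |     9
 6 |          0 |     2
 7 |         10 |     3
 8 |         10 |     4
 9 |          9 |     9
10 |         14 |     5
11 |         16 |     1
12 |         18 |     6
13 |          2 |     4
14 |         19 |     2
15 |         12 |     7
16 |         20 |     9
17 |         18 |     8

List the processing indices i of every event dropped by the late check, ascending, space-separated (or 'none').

i=0 t=0 v=5: → [0,3); WM=-3
i=1 t=4 v=4: → [4,7),[3,6),[2,5); WM=1
i=2 t=5 v=7: → [5,8),[4,7),[3,6); WM=2
i=3 t=8 v=8: → [8,11),[7,10),[6,9); WM=5; [0,3) fires=5 [2,5) fires=4
i=4 t=7 v=5: → [7,10),[6,9),[5,8); WM=5
i=5 t=8 v=9: → [8,11),[7,10),[6,9); WM=5
i=6 t=0 v=2: DROP (t<5-1); WM=5
i=7 t=10 v=3: → [10,13),[9,12),[8,11); WM=7; [3,6) fires=7 [4,7) fires=7
i=8 t=10 v=4: → [10,13),[9,12),[8,11); WM=7
i=9 t=9 v=9: → [9,12),[8,11),[7,10); WM=7
i=10 t=14 v=5: → [14,17),[13,16),[12,15); WM=11; [5,8) fires=7 [6,9) fires=9 [7,10) fires=9 [8,11) fires=9
i=11 t=16 v=1: → [16,19),[15,18),[14,17); WM=13; [9,12) fires=9 [10,13) fires=4
i=12 t=18 v=6: → [18,21),[17,20),[16,19); WM=15; [12,15) fires=5
i=13 t=2 v=4: DROP (t<15-1); WM=15
i=14 t=19 v=2: → [19,22),[18,21),[17,20); WM=16; [13,16) fires=5
i=15 t=12 v=7: DROP (t<16-1); WM=16
i=16 t=20 v=9: → [20,23),[19,22),[18,21); WM=17; [14,17) fires=5
i=17 t=18 v=8: → [18,21),[17,20),[16,19); WM=17

6 13 15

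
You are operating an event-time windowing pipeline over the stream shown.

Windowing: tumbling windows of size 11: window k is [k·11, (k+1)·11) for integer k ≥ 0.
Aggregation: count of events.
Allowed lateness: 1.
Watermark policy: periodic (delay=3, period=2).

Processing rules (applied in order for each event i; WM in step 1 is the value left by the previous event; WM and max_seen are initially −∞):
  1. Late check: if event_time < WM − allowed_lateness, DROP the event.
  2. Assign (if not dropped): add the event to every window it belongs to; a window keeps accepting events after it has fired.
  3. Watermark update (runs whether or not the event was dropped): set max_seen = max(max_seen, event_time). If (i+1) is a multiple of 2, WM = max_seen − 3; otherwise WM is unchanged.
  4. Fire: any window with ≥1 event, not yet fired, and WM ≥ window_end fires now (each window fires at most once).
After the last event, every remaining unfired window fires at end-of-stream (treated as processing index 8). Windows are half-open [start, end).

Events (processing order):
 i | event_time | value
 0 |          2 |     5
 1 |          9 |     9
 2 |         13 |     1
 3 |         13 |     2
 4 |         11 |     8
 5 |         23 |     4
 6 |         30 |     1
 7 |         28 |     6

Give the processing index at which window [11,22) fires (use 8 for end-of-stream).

7

i=0 t=2 v=5: → [0,11); WM=−∞
i=1 t=9 v=9: → [0,11); WM=6
i=2 t=13 v=1: → [11,22); WM=6
i=3 t=13 v=2: → [11,22); WM=10
i=4 t=11 v=8: → [11,22); WM=10
i=5 t=23 v=4: → [22,33); WM=20; [0,11) fires=2
i=6 t=30 v=1: → [22,33); WM=20
i=7 t=28 v=6: → [22,33); WM=27; [11,22) fires=3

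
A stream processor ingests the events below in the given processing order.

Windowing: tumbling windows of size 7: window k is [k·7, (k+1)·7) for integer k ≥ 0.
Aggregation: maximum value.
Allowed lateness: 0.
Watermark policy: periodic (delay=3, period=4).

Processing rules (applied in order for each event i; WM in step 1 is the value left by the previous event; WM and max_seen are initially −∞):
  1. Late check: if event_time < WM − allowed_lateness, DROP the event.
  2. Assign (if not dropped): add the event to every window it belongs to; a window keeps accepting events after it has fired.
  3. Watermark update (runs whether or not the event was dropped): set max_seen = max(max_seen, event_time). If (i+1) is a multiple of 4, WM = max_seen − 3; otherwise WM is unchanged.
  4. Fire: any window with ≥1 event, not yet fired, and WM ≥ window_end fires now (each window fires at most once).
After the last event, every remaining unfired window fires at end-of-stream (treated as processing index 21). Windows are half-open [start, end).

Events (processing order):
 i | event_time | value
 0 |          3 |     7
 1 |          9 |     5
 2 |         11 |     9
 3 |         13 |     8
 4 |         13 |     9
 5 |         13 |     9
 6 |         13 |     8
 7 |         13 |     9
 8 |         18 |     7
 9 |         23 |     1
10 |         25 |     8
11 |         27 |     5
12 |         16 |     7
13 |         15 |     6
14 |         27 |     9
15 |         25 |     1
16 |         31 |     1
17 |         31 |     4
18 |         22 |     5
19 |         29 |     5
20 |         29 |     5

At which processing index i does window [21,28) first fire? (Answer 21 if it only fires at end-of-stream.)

i=0 t=3 v=7: → [0,7); WM=−∞
i=1 t=9 v=5: → [7,14); WM=−∞
i=2 t=11 v=9: → [7,14); WM=−∞
i=3 t=13 v=8: → [7,14); WM=10; [0,7) fires=7
i=4 t=13 v=9: → [7,14); WM=10
i=5 t=13 v=9: → [7,14); WM=10
i=6 t=13 v=8: → [7,14); WM=10
i=7 t=13 v=9: → [7,14); WM=10
i=8 t=18 v=7: → [14,21); WM=10
i=9 t=23 v=1: → [21,28); WM=10
i=10 t=25 v=8: → [21,28); WM=10
i=11 t=27 v=5: → [21,28); WM=24; [7,14) fires=9 [14,21) fires=7
i=12 t=16 v=7: DROP (t<24-0); WM=24
i=13 t=15 v=6: DROP (t<24-0); WM=24
i=14 t=27 v=9: → [21,28); WM=24
i=15 t=25 v=1: → [21,28); WM=24
i=16 t=31 v=1: → [28,35); WM=24
i=17 t=31 v=4: → [28,35); WM=24
i=18 t=22 v=5: DROP (t<24-0); WM=24
i=19 t=29 v=5: → [28,35); WM=28; [21,28) fires=9
i=20 t=29 v=5: → [28,35); WM=28

19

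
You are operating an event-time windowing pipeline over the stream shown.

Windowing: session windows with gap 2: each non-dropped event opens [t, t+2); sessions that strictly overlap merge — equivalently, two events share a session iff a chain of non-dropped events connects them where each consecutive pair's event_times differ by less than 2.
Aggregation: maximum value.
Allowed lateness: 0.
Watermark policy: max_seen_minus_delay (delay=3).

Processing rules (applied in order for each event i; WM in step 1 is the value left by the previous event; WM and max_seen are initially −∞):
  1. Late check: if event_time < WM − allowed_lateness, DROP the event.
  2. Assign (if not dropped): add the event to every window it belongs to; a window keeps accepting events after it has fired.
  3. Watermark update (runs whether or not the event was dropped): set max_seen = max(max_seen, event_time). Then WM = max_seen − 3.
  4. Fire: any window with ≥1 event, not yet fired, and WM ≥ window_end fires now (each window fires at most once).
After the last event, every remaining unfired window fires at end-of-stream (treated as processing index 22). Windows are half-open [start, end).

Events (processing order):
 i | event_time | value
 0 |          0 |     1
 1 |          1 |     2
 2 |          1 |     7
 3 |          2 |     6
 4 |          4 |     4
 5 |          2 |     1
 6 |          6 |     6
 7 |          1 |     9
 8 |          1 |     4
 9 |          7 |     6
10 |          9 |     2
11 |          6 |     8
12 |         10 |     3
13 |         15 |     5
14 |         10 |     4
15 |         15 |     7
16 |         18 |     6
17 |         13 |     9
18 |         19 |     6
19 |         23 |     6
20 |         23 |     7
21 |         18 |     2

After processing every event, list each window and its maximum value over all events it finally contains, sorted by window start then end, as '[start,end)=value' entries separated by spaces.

i=0 t=0 v=1: → [0,2); WM=-3
i=1 t=1 v=2: → [0,3); WM=-2
i=2 t=1 v=7: → [0,3); WM=-2
i=3 t=2 v=6: → [0,4); WM=-1
i=4 t=4 v=4: → [4,6); WM=1
i=5 t=2 v=1: → [0,4); WM=1
i=6 t=6 v=6: → [6,8); WM=3
i=7 t=1 v=9: DROP (t<3-0); WM=3
i=8 t=1 v=4: DROP (t<3-0); WM=3
i=9 t=7 v=6: → [6,9); WM=4
i=10 t=9 v=2: → [9,11); WM=6
i=11 t=6 v=8: → [6,9); WM=6
i=12 t=10 v=3: → [9,12); WM=7
i=13 t=15 v=5: → [15,17); WM=12
i=14 t=10 v=4: DROP (t<12-0); WM=12
i=15 t=15 v=7: → [15,17); WM=12
i=16 t=18 v=6: → [18,20); WM=15
i=17 t=13 v=9: DROP (t<15-0); WM=15
i=18 t=19 v=6: → [18,21); WM=16
i=19 t=23 v=6: → [23,25); WM=20
i=20 t=23 v=7: → [23,25); WM=20
i=21 t=18 v=2: DROP (t<20-0); WM=20

[0,4)=7 [4,6)=4 [6,9)=8 [9,12)=3 [15,17)=7 [18,21)=6 [23,25)=7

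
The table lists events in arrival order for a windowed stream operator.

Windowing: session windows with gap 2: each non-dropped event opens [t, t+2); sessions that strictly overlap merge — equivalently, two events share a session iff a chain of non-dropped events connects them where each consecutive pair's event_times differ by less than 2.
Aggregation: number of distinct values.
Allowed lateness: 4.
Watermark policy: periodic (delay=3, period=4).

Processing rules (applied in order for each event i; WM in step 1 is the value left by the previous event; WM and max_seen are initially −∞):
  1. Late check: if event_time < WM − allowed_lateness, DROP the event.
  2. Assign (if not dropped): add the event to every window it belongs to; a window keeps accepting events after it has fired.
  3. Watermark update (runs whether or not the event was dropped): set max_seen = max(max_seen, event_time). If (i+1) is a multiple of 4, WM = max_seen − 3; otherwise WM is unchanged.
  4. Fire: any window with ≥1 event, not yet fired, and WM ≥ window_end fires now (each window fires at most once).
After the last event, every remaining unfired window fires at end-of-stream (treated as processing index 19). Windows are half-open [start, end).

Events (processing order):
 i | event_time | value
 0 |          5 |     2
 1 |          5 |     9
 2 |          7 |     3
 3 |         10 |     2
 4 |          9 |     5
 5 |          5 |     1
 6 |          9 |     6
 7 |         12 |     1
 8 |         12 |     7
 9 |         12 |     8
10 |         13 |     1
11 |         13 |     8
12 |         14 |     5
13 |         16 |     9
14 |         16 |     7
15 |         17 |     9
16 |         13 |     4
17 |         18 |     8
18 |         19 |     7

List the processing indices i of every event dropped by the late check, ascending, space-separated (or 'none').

i=0 t=5 v=2: → [5,7); WM=−∞
i=1 t=5 v=9: → [5,7); WM=−∞
i=2 t=7 v=3: → [7,9); WM=−∞
i=3 t=10 v=2: → [10,12); WM=7
i=4 t=9 v=5: → [9,12); WM=7
i=5 t=5 v=1: → [5,7); WM=7
i=6 t=9 v=6: → [9,12); WM=7
i=7 t=12 v=1: → [12,14); WM=9
i=8 t=12 v=7: → [12,14); WM=9
i=9 t=12 v=8: → [12,14); WM=9
i=10 t=13 v=1: → [12,15); WM=9
i=11 t=13 v=8: → [12,15); WM=10
i=12 t=14 v=5: → [12,16); WM=10
i=13 t=16 v=9: → [16,18); WM=10
i=14 t=16 v=7: → [16,18); WM=10
i=15 t=17 v=9: → [16,19); WM=14
i=16 t=13 v=4: → [12,16); WM=14
i=17 t=18 v=8: → [16,20); WM=14
i=18 t=19 v=7: → [16,21); WM=14

none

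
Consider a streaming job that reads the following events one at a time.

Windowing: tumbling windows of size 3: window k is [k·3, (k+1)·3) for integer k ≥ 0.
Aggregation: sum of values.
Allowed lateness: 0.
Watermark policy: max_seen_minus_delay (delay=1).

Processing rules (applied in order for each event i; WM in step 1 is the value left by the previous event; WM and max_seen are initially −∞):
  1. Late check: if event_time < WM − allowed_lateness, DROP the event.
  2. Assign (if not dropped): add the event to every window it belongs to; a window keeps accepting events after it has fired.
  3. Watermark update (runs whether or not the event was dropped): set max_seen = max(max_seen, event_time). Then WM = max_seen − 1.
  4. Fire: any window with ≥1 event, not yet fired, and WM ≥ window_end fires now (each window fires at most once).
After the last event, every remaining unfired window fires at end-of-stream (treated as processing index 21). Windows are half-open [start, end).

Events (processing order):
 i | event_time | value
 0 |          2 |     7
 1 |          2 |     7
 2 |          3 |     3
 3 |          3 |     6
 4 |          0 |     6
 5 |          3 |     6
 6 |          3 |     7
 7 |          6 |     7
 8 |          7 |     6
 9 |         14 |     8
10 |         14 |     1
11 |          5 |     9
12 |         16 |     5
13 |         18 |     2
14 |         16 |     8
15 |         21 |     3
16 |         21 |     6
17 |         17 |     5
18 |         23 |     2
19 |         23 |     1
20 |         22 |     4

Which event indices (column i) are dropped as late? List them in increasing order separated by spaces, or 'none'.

4 11 14 17

i=0 t=2 v=7: → [0,3); WM=1
i=1 t=2 v=7: → [0,3); WM=1
i=2 t=3 v=3: → [3,6); WM=2
i=3 t=3 v=6: → [3,6); WM=2
i=4 t=0 v=6: DROP (t<2-0); WM=2
i=5 t=3 v=6: → [3,6); WM=2
i=6 t=3 v=7: → [3,6); WM=2
i=7 t=6 v=7: → [6,9); WM=5; [0,3) fires=14
i=8 t=7 v=6: → [6,9); WM=6; [3,6) fires=22
i=9 t=14 v=8: → [12,15); WM=13; [6,9) fires=13
i=10 t=14 v=1: → [12,15); WM=13
i=11 t=5 v=9: DROP (t<13-0); WM=13
i=12 t=16 v=5: → [15,18); WM=15; [12,15) fires=9
i=13 t=18 v=2: → [18,21); WM=17
i=14 t=16 v=8: DROP (t<17-0); WM=17
i=15 t=21 v=3: → [21,24); WM=20; [15,18) fires=5
i=16 t=21 v=6: → [21,24); WM=20
i=17 t=17 v=5: DROP (t<20-0); WM=20
i=18 t=23 v=2: → [21,24); WM=22; [18,21) fires=2
i=19 t=23 v=1: → [21,24); WM=22
i=20 t=22 v=4: → [21,24); WM=22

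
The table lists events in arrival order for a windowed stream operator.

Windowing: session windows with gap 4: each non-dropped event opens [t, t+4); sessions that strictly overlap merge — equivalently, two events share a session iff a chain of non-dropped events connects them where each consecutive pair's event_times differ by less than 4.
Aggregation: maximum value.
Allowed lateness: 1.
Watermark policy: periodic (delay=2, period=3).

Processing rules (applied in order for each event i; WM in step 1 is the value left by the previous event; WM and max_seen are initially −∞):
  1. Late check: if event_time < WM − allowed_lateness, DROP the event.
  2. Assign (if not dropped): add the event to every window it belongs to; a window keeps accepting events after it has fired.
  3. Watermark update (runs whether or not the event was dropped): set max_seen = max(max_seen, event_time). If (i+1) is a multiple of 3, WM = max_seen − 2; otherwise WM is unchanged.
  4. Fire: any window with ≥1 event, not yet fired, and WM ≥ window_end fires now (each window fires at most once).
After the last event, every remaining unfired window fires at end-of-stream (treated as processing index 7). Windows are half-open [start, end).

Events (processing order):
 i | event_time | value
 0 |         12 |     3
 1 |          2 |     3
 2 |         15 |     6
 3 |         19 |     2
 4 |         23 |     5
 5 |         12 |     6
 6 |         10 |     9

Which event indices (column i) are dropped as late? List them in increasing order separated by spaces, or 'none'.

6

i=0 t=12 v=3: → [12,16); WM=−∞
i=1 t=2 v=3: → [2,6); WM=−∞
i=2 t=15 v=6: → [12,19); WM=13
i=3 t=19 v=2: → [19,23); WM=13
i=4 t=23 v=5: → [23,27); WM=13
i=5 t=12 v=6: → [12,19); WM=21
i=6 t=10 v=9: DROP (t<21-1); WM=21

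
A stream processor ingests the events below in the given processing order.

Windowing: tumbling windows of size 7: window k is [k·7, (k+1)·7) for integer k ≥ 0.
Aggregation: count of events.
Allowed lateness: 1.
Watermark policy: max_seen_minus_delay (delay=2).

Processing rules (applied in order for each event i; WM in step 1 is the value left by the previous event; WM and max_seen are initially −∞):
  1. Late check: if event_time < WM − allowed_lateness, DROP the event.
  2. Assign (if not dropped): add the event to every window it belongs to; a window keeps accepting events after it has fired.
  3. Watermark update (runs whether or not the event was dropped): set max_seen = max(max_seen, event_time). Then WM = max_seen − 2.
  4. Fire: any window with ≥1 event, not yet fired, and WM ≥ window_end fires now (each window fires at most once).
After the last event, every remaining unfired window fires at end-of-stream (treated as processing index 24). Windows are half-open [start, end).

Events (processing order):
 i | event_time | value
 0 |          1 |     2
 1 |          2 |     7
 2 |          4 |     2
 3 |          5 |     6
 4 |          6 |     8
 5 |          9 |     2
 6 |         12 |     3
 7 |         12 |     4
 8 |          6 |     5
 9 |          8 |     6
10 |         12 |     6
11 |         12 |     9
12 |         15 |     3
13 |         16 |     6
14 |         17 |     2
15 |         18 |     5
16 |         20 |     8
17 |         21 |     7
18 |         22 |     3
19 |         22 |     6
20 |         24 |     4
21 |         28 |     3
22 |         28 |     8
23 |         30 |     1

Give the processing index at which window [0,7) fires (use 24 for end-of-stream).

5

i=0 t=1 v=2: → [0,7); WM=-1
i=1 t=2 v=7: → [0,7); WM=0
i=2 t=4 v=2: → [0,7); WM=2
i=3 t=5 v=6: → [0,7); WM=3
i=4 t=6 v=8: → [0,7); WM=4
i=5 t=9 v=2: → [7,14); WM=7; [0,7) fires=5
i=6 t=12 v=3: → [7,14); WM=10
i=7 t=12 v=4: → [7,14); WM=10
i=8 t=6 v=5: DROP (t<10-1); WM=10
i=9 t=8 v=6: DROP (t<10-1); WM=10
i=10 t=12 v=6: → [7,14); WM=10
i=11 t=12 v=9: → [7,14); WM=10
i=12 t=15 v=3: → [14,21); WM=13
i=13 t=16 v=6: → [14,21); WM=14; [7,14) fires=5
i=14 t=17 v=2: → [14,21); WM=15
i=15 t=18 v=5: → [14,21); WM=16
i=16 t=20 v=8: → [14,21); WM=18
i=17 t=21 v=7: → [21,28); WM=19
i=18 t=22 v=3: → [21,28); WM=20
i=19 t=22 v=6: → [21,28); WM=20
i=20 t=24 v=4: → [21,28); WM=22; [14,21) fires=5
i=21 t=28 v=3: → [28,35); WM=26
i=22 t=28 v=8: → [28,35); WM=26
i=23 t=30 v=1: → [28,35); WM=28; [21,28) fires=4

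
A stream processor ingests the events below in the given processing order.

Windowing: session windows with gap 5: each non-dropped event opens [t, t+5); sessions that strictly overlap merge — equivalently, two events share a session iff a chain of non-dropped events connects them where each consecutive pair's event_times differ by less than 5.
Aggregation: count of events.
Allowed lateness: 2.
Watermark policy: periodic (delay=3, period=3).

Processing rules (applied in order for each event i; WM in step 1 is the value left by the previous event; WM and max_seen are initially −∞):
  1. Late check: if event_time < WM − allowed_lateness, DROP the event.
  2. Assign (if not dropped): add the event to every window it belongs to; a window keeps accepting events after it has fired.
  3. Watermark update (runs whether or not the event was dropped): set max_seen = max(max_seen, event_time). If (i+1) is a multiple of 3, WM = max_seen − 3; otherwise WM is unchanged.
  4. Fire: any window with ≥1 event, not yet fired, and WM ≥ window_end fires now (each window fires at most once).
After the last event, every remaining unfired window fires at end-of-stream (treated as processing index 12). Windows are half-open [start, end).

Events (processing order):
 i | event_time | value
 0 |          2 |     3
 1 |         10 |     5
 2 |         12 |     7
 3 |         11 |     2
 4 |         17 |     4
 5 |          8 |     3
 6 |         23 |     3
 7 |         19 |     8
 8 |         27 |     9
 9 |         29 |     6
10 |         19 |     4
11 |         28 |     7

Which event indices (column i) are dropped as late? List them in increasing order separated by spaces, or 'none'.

i=0 t=2 v=3: → [2,7); WM=−∞
i=1 t=10 v=5: → [10,15); WM=−∞
i=2 t=12 v=7: → [10,17); WM=9
i=3 t=11 v=2: → [10,17); WM=9
i=4 t=17 v=4: → [17,22); WM=9
i=5 t=8 v=3: → [8,17); WM=14
i=6 t=23 v=3: → [23,28); WM=14
i=7 t=19 v=8: → [17,28); WM=14
i=8 t=27 v=9: → [17,32); WM=24
i=9 t=29 v=6: → [17,34); WM=24
i=10 t=19 v=4: DROP (t<24-2); WM=24
i=11 t=28 v=7: → [17,34); WM=26

10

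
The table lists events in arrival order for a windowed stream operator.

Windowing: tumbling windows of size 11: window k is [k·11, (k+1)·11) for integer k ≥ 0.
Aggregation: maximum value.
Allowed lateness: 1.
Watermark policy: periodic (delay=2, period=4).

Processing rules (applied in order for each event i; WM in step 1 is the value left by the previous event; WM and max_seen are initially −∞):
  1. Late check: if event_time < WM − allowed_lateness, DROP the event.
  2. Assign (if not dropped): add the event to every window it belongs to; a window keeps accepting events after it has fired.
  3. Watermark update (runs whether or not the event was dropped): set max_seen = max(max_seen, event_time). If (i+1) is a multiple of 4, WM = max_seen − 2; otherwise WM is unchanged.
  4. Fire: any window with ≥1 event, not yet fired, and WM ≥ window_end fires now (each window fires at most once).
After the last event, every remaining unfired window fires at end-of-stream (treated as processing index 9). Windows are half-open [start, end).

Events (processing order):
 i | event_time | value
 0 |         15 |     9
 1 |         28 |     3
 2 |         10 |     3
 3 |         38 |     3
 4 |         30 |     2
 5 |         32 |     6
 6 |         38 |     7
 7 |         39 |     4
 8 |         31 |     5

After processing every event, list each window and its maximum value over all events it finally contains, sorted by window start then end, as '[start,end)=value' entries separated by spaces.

[0,11)=3 [11,22)=9 [22,33)=3 [33,44)=7

i=0 t=15 v=9: → [11,22); WM=−∞
i=1 t=28 v=3: → [22,33); WM=−∞
i=2 t=10 v=3: → [0,11); WM=−∞
i=3 t=38 v=3: → [33,44); WM=36; [0,11) fires=3 [11,22) fires=9 [22,33) fires=3
i=4 t=30 v=2: DROP (t<36-1); WM=36
i=5 t=32 v=6: DROP (t<36-1); WM=36
i=6 t=38 v=7: → [33,44); WM=36
i=7 t=39 v=4: → [33,44); WM=37
i=8 t=31 v=5: DROP (t<37-1); WM=37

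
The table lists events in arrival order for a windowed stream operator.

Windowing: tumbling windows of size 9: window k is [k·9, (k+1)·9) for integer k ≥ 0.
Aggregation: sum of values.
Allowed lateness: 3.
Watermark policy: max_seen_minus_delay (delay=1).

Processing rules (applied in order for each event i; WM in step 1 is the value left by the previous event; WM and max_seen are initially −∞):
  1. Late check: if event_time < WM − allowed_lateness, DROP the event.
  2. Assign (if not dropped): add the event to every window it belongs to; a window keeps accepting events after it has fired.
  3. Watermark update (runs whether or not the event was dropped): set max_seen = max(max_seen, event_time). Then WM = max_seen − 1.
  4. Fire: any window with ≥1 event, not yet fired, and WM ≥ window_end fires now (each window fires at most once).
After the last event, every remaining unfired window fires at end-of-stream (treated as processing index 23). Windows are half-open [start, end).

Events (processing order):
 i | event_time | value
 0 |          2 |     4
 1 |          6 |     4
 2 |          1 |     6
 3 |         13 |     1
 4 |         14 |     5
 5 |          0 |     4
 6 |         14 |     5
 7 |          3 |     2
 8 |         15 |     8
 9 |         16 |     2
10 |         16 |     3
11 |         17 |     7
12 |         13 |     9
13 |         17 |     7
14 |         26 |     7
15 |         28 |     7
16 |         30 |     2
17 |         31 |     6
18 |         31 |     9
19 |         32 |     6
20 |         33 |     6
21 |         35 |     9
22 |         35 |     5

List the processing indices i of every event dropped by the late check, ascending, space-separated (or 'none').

2 5 7

i=0 t=2 v=4: → [0,9); WM=1
i=1 t=6 v=4: → [0,9); WM=5
i=2 t=1 v=6: DROP (t<5-3); WM=5
i=3 t=13 v=1: → [9,18); WM=12; [0,9) fires=8
i=4 t=14 v=5: → [9,18); WM=13
i=5 t=0 v=4: DROP (t<13-3); WM=13
i=6 t=14 v=5: → [9,18); WM=13
i=7 t=3 v=2: DROP (t<13-3); WM=13
i=8 t=15 v=8: → [9,18); WM=14
i=9 t=16 v=2: → [9,18); WM=15
i=10 t=16 v=3: → [9,18); WM=15
i=11 t=17 v=7: → [9,18); WM=16
i=12 t=13 v=9: → [9,18); WM=16
i=13 t=17 v=7: → [9,18); WM=16
i=14 t=26 v=7: → [18,27); WM=25; [9,18) fires=47
i=15 t=28 v=7: → [27,36); WM=27; [18,27) fires=7
i=16 t=30 v=2: → [27,36); WM=29
i=17 t=31 v=6: → [27,36); WM=30
i=18 t=31 v=9: → [27,36); WM=30
i=19 t=32 v=6: → [27,36); WM=31
i=20 t=33 v=6: → [27,36); WM=32
i=21 t=35 v=9: → [27,36); WM=34
i=22 t=35 v=5: → [27,36); WM=34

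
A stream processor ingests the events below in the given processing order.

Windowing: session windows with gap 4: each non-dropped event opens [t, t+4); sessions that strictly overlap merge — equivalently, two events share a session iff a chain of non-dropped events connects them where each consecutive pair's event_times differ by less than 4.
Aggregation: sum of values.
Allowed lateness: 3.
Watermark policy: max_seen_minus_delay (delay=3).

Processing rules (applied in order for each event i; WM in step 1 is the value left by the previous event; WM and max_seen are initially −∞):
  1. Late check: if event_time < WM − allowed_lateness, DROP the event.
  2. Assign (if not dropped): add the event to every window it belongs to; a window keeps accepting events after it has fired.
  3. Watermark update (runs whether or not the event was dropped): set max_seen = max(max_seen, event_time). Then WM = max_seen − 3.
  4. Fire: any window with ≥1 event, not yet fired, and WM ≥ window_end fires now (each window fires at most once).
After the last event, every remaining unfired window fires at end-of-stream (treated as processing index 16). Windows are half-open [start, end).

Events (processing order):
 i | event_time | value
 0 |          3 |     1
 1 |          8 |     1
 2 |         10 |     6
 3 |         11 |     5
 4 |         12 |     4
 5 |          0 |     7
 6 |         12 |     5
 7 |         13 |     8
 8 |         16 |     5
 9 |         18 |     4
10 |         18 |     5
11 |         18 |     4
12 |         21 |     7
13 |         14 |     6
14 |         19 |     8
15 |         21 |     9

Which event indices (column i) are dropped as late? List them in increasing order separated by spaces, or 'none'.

i=0 t=3 v=1: → [3,7); WM=0
i=1 t=8 v=1: → [8,12); WM=5
i=2 t=10 v=6: → [8,14); WM=7
i=3 t=11 v=5: → [8,15); WM=8
i=4 t=12 v=4: → [8,16); WM=9
i=5 t=0 v=7: DROP (t<9-3); WM=9
i=6 t=12 v=5: → [8,16); WM=9
i=7 t=13 v=8: → [8,17); WM=10
i=8 t=16 v=5: → [8,20); WM=13
i=9 t=18 v=4: → [8,22); WM=15
i=10 t=18 v=5: → [8,22); WM=15
i=11 t=18 v=4: → [8,22); WM=15
i=12 t=21 v=7: → [8,25); WM=18
i=13 t=14 v=6: DROP (t<18-3); WM=18
i=14 t=19 v=8: → [8,25); WM=18
i=15 t=21 v=9: → [8,25); WM=18

5 13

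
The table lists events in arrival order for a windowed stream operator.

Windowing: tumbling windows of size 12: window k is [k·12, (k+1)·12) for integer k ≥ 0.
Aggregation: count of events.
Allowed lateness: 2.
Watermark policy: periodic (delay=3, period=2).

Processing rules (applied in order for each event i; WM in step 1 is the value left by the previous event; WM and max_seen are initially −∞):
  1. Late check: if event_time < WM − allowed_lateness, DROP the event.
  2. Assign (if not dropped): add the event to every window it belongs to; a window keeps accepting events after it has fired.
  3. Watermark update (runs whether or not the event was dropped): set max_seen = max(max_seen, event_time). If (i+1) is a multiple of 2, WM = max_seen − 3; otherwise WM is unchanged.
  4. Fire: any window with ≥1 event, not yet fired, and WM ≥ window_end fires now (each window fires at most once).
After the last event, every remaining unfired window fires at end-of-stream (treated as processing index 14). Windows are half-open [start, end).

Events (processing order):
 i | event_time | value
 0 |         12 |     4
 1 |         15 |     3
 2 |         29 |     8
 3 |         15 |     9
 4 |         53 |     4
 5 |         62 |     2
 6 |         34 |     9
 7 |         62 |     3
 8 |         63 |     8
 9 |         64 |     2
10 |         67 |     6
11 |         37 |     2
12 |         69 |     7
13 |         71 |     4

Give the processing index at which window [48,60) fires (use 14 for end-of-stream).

i=0 t=12 v=4: → [12,24); WM=−∞
i=1 t=15 v=3: → [12,24); WM=12
i=2 t=29 v=8: → [24,36); WM=12
i=3 t=15 v=9: → [12,24); WM=26; [12,24) fires=3
i=4 t=53 v=4: → [48,60); WM=26
i=5 t=62 v=2: → [60,72); WM=59; [24,36) fires=1
i=6 t=34 v=9: DROP (t<59-2); WM=59
i=7 t=62 v=3: → [60,72); WM=59
i=8 t=63 v=8: → [60,72); WM=59
i=9 t=64 v=2: → [60,72); WM=61; [48,60) fires=1
i=10 t=67 v=6: → [60,72); WM=61
i=11 t=37 v=2: DROP (t<61-2); WM=64
i=12 t=69 v=7: → [60,72); WM=64
i=13 t=71 v=4: → [60,72); WM=68

9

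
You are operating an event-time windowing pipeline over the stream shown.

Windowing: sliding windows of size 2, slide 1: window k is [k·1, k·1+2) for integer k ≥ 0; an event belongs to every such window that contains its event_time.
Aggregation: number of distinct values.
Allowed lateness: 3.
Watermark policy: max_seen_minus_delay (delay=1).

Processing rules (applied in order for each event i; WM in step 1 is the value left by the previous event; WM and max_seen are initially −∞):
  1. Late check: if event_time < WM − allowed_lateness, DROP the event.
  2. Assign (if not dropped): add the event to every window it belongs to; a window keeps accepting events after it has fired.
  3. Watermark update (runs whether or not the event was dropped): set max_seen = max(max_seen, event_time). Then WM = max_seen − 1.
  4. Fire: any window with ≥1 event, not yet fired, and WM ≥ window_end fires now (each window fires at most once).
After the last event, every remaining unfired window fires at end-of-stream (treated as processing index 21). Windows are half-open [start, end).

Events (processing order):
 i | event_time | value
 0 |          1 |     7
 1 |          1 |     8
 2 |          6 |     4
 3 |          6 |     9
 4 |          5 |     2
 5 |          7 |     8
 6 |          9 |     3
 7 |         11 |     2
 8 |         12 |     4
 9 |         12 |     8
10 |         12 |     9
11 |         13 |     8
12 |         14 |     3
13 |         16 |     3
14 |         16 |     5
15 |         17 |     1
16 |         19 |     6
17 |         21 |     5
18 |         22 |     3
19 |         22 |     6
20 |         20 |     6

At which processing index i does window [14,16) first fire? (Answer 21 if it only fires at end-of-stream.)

i=0 t=1 v=7: → [1,3),[0,2); WM=0
i=1 t=1 v=8: → [1,3),[0,2); WM=0
i=2 t=6 v=4: → [6,8),[5,7); WM=5; [0,2) fires=2 [1,3) fires=2
i=3 t=6 v=9: → [6,8),[5,7); WM=5
i=4 t=5 v=2: → [5,7),[4,6); WM=5
i=5 t=7 v=8: → [7,9),[6,8); WM=6; [4,6) fires=1
i=6 t=9 v=3: → [9,11),[8,10); WM=8; [5,7) fires=3 [6,8) fires=3
i=7 t=11 v=2: → [11,13),[10,12); WM=10; [7,9) fires=1 [8,10) fires=1
i=8 t=12 v=4: → [12,14),[11,13); WM=11; [9,11) fires=1
i=9 t=12 v=8: → [12,14),[11,13); WM=11
i=10 t=12 v=9: → [12,14),[11,13); WM=11
i=11 t=13 v=8: → [13,15),[12,14); WM=12; [10,12) fires=1
i=12 t=14 v=3: → [14,16),[13,15); WM=13; [11,13) fires=4
i=13 t=16 v=3: → [16,18),[15,17); WM=15; [12,14) fires=3 [13,15) fires=2
i=14 t=16 v=5: → [16,18),[15,17); WM=15
i=15 t=17 v=1: → [17,19),[16,18); WM=16; [14,16) fires=1
i=16 t=19 v=6: → [19,21),[18,20); WM=18; [15,17) fires=2 [16,18) fires=3
i=17 t=21 v=5: → [21,23),[20,22); WM=20; [17,19) fires=1 [18,20) fires=1
i=18 t=22 v=3: → [22,24),[21,23); WM=21; [19,21) fires=1
i=19 t=22 v=6: → [22,24),[21,23); WM=21
i=20 t=20 v=6: → [20,22),[19,21); WM=21

15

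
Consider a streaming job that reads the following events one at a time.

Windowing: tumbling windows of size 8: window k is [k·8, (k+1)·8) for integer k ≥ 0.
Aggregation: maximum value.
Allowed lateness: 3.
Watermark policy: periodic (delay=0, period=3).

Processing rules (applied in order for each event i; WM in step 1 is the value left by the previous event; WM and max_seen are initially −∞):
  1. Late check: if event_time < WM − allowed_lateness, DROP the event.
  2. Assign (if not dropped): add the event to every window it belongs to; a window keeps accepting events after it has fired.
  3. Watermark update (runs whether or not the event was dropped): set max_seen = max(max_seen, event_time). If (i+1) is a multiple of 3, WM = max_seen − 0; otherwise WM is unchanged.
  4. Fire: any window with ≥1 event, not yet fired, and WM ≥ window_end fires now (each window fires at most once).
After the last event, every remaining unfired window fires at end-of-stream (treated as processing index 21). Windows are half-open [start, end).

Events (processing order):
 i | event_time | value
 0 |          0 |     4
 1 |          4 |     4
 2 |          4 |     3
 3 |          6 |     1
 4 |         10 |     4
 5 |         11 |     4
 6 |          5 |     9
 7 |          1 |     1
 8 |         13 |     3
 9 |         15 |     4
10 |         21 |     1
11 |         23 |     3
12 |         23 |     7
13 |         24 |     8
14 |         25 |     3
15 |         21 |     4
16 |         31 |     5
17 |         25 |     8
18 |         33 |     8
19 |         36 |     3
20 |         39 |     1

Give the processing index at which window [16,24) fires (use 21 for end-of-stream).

14

i=0 t=0 v=4: → [0,8); WM=−∞
i=1 t=4 v=4: → [0,8); WM=−∞
i=2 t=4 v=3: → [0,8); WM=4
i=3 t=6 v=1: → [0,8); WM=4
i=4 t=10 v=4: → [8,16); WM=4
i=5 t=11 v=4: → [8,16); WM=11; [0,8) fires=4
i=6 t=5 v=9: DROP (t<11-3); WM=11
i=7 t=1 v=1: DROP (t<11-3); WM=11
i=8 t=13 v=3: → [8,16); WM=13
i=9 t=15 v=4: → [8,16); WM=13
i=10 t=21 v=1: → [16,24); WM=13
i=11 t=23 v=3: → [16,24); WM=23; [8,16) fires=4
i=12 t=23 v=7: → [16,24); WM=23
i=13 t=24 v=8: → [24,32); WM=23
i=14 t=25 v=3: → [24,32); WM=25; [16,24) fires=7
i=15 t=21 v=4: DROP (t<25-3); WM=25
i=16 t=31 v=5: → [24,32); WM=25
i=17 t=25 v=8: → [24,32); WM=31
i=18 t=33 v=8: → [32,40); WM=31
i=19 t=36 v=3: → [32,40); WM=31
i=20 t=39 v=1: → [32,40); WM=39; [24,32) fires=8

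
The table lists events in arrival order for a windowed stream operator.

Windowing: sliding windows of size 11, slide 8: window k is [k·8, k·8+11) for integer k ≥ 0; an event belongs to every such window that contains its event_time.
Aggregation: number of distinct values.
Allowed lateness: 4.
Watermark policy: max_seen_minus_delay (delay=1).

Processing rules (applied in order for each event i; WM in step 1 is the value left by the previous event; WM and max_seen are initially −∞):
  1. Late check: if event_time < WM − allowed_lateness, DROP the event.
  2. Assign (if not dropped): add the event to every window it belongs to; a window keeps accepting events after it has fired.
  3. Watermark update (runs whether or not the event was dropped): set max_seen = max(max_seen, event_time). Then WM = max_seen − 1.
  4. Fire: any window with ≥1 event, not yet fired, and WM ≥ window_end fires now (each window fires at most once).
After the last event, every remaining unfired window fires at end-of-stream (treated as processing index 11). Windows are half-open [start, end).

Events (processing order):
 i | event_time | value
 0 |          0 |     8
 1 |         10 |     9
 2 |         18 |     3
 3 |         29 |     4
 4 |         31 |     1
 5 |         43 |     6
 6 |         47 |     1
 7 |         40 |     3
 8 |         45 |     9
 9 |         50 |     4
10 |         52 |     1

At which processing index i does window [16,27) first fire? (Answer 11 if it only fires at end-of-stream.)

i=0 t=0 v=8: → [0,11); WM=-1
i=1 t=10 v=9: → [8,19),[0,11); WM=9
i=2 t=18 v=3: → [16,27),[8,19); WM=17; [0,11) fires=2
i=3 t=29 v=4: → [24,35); WM=28; [8,19) fires=2 [16,27) fires=1
i=4 t=31 v=1: → [24,35); WM=30
i=5 t=43 v=6: → [40,51); WM=42; [24,35) fires=2
i=6 t=47 v=1: → [40,51); WM=46
i=7 t=40 v=3: DROP (t<46-4); WM=46
i=8 t=45 v=9: → [40,51); WM=46
i=9 t=50 v=4: → [48,59),[40,51); WM=49
i=10 t=52 v=1: → [48,59); WM=51; [40,51) fires=4

3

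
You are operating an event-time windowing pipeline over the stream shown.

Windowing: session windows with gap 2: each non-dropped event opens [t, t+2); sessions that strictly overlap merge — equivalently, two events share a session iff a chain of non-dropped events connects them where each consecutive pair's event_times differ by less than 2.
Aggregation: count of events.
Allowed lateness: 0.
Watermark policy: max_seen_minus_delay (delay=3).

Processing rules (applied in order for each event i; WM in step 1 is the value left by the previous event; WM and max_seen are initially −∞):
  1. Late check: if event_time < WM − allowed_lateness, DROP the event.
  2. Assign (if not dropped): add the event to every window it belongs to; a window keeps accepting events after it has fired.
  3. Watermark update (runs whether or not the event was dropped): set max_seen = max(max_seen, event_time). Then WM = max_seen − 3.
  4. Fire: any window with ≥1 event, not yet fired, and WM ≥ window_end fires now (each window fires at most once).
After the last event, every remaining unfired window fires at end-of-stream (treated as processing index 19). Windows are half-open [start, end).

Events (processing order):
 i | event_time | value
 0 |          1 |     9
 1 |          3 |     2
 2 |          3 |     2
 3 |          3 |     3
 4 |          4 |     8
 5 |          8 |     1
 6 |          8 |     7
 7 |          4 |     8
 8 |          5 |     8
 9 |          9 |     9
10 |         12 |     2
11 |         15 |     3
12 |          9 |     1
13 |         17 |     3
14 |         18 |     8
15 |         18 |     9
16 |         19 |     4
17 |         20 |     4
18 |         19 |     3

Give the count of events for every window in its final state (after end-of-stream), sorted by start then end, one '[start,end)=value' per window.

i=0 t=1 v=9: → [1,3); WM=-2
i=1 t=3 v=2: → [3,5); WM=0
i=2 t=3 v=2: → [3,5); WM=0
i=3 t=3 v=3: → [3,5); WM=0
i=4 t=4 v=8: → [3,6); WM=1
i=5 t=8 v=1: → [8,10); WM=5
i=6 t=8 v=7: → [8,10); WM=5
i=7 t=4 v=8: DROP (t<5-0); WM=5
i=8 t=5 v=8: → [3,7); WM=5
i=9 t=9 v=9: → [8,11); WM=6
i=10 t=12 v=2: → [12,14); WM=9
i=11 t=15 v=3: → [15,17); WM=12
i=12 t=9 v=1: DROP (t<12-0); WM=12
i=13 t=17 v=3: → [17,19); WM=14
i=14 t=18 v=8: → [17,20); WM=15
i=15 t=18 v=9: → [17,20); WM=15
i=16 t=19 v=4: → [17,21); WM=16
i=17 t=20 v=4: → [17,22); WM=17
i=18 t=19 v=3: → [17,22); WM=17

[1,3)=1 [3,7)=5 [8,11)=3 [12,14)=1 [15,17)=1 [17,22)=6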